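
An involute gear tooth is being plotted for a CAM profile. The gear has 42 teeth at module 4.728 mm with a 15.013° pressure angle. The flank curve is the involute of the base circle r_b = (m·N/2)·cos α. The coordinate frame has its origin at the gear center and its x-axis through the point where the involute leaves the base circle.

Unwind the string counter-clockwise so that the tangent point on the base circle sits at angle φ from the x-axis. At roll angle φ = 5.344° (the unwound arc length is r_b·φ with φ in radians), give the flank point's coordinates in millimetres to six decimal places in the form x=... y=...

x=96.315234 y=0.025915

pitch radius r_p = m·N/2 = 4.728·42/2 = 99.288000
base radius r_b = r_p·cos α = 99.288000·cos 15.013° = 95.899010
roll angle φ = 5.344° = 0.09327040 rad
x = r_b·(cos φ + φ·sin φ) = 95.899010·(0.99565347 + 0.09327040·0.09313522) = 96.315234
y = r_b·(sin φ − φ·cos φ) = 95.899010·(0.09313522 − 0.09327040·0.99565347) = 0.025915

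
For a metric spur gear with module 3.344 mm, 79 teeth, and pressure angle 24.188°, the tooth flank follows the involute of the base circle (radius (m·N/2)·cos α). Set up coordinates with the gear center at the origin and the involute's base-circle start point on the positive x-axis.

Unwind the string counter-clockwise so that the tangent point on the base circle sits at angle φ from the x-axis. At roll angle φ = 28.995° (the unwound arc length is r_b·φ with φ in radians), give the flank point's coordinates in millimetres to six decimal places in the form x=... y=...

pitch radius r_p = m·N/2 = 3.344·79/2 = 132.088000
base radius r_b = r_p·cos α = 132.088000·cos 24.188° = 120.491460
roll angle φ = 28.995° = 0.50605822 rad
x = r_b·(cos φ + φ·sin φ) = 120.491460·(0.87466201 + 0.50605822·0.48473329) = 134.946251
y = r_b·(sin φ − φ·cos φ) = 120.491460·(0.48473329 − 0.50605822·0.87466201) = 5.073100

x=134.946251 y=5.073100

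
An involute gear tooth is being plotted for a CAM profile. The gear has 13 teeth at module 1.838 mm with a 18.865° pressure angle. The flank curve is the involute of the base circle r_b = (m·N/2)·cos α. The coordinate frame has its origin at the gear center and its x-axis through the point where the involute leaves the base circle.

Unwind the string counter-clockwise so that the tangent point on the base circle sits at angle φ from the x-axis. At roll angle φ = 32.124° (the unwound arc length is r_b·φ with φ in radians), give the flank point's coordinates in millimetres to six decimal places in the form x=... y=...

pitch radius r_p = m·N/2 = 1.838·13/2 = 11.947000
base radius r_b = r_p·cos α = 11.947000·cos 18.865° = 11.305244
roll angle φ = 32.124° = 0.56066957 rad
x = r_b·(cos φ + φ·sin φ) = 11.305244·(0.84689926 + 0.56066957·0.53175337) = 12.944924
y = r_b·(sin φ − φ·cos φ) = 11.305244·(0.53175337 − 0.56066957·0.84689926) = 0.643525

x=12.944924 y=0.643525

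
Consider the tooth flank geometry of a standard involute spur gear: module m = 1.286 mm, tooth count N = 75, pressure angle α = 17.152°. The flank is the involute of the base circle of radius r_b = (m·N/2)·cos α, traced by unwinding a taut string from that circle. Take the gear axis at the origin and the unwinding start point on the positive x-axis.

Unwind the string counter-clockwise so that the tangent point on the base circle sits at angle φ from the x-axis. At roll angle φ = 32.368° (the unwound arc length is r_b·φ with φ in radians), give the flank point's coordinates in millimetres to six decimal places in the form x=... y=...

pitch radius r_p = m·N/2 = 1.286·75/2 = 48.225000
base radius r_b = r_p·cos α = 48.225000·cos 17.152° = 46.080230
roll angle φ = 32.368° = 0.56492817 rad
x = r_b·(cos φ + φ·sin φ) = 46.080230·(0.84462706 + 0.56492817·0.53535515) = 52.856985
y = r_b·(sin φ − φ·cos φ) = 46.080230·(0.53535515 − 0.56492817·0.84462706) = 2.681940

x=52.856985 y=2.681940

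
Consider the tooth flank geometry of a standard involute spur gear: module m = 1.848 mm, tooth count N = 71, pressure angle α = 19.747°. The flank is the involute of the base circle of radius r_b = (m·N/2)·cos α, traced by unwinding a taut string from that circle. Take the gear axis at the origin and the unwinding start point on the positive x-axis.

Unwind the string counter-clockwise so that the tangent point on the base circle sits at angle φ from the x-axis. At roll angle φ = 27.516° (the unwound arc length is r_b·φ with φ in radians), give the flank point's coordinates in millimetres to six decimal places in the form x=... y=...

pitch radius r_p = m·N/2 = 1.848·71/2 = 65.604000
base radius r_b = r_p·cos α = 65.604000·cos 19.747° = 61.746072
roll angle φ = 27.516° = 0.48024480 rad
x = r_b·(cos φ + φ·sin φ) = 61.746072·(0.88688185 + 0.48024480·0.46199630) = 68.461153
y = r_b·(sin φ − φ·cos φ) = 61.746072·(0.46199630 − 0.48024480·0.88688185) = 2.227545

x=68.461153 y=2.227545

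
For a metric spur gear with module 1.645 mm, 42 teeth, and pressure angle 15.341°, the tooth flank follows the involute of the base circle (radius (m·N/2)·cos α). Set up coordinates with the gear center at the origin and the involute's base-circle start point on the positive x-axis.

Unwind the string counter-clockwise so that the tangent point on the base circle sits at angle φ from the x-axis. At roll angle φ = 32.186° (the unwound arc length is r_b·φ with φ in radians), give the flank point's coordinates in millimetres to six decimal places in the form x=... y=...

pitch radius r_p = m·N/2 = 1.645·42/2 = 34.545000
base radius r_b = r_p·cos α = 34.545000·cos 15.341° = 33.314105
roll angle φ = 32.186° = 0.56175167 rad
x = r_b·(cos φ + φ·sin φ) = 33.314105·(0.84632335 + 0.56175167·0.53266950) = 38.163017
y = r_b·(sin φ − φ·cos φ) = 33.314105·(0.53266950 − 0.56175167·0.84632335) = 1.907097

x=38.163017 y=1.907097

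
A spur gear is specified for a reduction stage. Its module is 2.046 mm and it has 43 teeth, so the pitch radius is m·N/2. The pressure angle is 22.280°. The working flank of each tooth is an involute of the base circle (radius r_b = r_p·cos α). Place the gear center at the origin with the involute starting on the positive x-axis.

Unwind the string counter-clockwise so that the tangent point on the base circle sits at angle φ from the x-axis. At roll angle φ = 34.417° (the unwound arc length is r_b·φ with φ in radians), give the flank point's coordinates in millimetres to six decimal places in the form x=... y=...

pitch radius r_p = m·N/2 = 2.046·43/2 = 43.989000
base radius r_b = r_p·cos α = 43.989000·cos 22.280° = 40.704874
roll angle φ = 34.417° = 0.60068997 rad
x = r_b·(cos φ + φ·sin φ) = 40.704874·(0.82494583 + 0.60068997·0.56521179) = 47.399316
y = r_b·(sin φ − φ·cos φ) = 40.704874·(0.56521179 − 0.60068997·0.82494583) = 2.836117

x=47.399316 y=2.836117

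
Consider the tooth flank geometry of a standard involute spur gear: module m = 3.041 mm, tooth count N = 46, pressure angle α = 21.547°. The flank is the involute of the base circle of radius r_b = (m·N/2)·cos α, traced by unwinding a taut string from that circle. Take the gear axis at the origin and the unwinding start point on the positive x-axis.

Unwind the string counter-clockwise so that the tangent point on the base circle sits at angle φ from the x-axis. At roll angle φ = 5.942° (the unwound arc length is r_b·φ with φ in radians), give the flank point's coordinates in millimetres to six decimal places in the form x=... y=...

x=65.404048 y=0.024161

pitch radius r_p = m·N/2 = 3.041·46/2 = 69.943000
base radius r_b = r_p·cos α = 69.943000·cos 21.547° = 65.055146
roll angle φ = 5.942° = 0.10370746 rad
x = r_b·(cos φ + φ·sin φ) = 65.055146·(0.99462720 + 0.10370746·0.10352166) = 65.404048
y = r_b·(sin φ − φ·cos φ) = 65.055146·(0.10352166 − 0.10370746·0.99462720) = 0.024161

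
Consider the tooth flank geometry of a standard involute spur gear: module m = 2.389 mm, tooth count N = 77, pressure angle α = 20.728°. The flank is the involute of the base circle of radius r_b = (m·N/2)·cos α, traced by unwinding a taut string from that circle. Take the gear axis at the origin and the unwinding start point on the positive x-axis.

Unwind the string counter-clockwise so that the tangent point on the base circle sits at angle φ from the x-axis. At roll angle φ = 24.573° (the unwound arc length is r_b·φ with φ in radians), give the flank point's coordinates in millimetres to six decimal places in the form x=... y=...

x=93.574307 y=2.220703

pitch radius r_p = m·N/2 = 2.389·77/2 = 91.976500
base radius r_b = r_p·cos α = 91.976500·cos 20.728° = 86.022970
roll angle φ = 24.573° = 0.42887976 rad
x = r_b·(cos φ + φ·sin φ) = 86.022970·(0.90943218 + 0.42887976·0.41585228) = 93.574307
y = r_b·(sin φ − φ·cos φ) = 86.022970·(0.41585228 − 0.42887976·0.90943218) = 2.220703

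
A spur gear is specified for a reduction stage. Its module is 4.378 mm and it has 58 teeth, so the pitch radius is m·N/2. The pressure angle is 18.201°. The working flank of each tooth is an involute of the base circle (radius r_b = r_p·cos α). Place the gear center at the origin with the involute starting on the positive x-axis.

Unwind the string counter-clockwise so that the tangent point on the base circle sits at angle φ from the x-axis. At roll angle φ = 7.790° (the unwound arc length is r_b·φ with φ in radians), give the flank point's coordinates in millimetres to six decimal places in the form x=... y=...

pitch radius r_p = m·N/2 = 4.378·58/2 = 126.962000
base radius r_b = r_p·cos α = 126.962000·cos 18.201° = 120.609659
roll angle φ = 7.790° = 0.13596115 rad
x = r_b·(cos φ + φ·sin φ) = 120.609659·(0.99077151 + 0.13596115·0.13554265) = 121.719274
y = r_b·(sin φ − φ·cos φ) = 120.609659·(0.13554265 − 0.13596115·0.99077151) = 0.100856

x=121.719274 y=0.100856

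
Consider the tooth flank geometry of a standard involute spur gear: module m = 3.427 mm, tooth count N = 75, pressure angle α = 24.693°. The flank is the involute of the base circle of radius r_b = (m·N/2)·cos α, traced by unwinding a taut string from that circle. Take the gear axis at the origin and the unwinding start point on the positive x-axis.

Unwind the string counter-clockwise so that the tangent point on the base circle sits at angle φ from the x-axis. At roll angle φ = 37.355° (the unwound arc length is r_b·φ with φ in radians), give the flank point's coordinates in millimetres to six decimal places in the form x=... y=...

pitch radius r_p = m·N/2 = 3.427·75/2 = 128.512500
base radius r_b = r_p·cos α = 128.512500·cos 24.693° = 116.761217
roll angle φ = 37.355° = 0.65196774 rad
x = r_b·(cos φ + φ·sin φ) = 116.761217·(0.79489141 + 0.65196774·0.60675172) = 139.001188
y = r_b·(sin φ − φ·cos φ) = 116.761217·(0.60675172 − 0.65196774·0.79489141) = 10.334321

x=139.001188 y=10.334321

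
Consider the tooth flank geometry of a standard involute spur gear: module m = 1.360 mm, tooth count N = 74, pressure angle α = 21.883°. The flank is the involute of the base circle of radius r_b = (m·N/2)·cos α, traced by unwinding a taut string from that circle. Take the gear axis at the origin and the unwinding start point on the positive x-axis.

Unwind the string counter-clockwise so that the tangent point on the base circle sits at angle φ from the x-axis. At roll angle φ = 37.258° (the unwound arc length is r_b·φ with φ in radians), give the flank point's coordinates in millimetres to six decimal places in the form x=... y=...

pitch radius r_p = m·N/2 = 1.360·74/2 = 50.320000
base radius r_b = r_p·cos α = 50.320000·cos 21.883° = 46.694287
roll angle φ = 37.258° = 0.65027477 rad
x = r_b·(cos φ + φ·sin φ) = 46.694287·(0.79591748 + 0.65027477·0.60540512) = 55.547391
y = r_b·(sin φ − φ·cos φ) = 46.694287·(0.60540512 − 0.65027477·0.79591748) = 4.101629

x=55.547391 y=4.101629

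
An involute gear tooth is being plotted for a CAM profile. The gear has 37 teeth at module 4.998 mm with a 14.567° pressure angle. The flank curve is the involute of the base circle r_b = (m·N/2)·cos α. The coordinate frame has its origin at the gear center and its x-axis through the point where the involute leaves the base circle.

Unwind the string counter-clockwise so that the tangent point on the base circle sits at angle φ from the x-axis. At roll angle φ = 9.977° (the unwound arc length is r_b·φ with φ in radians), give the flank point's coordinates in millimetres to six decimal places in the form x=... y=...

x=90.837193 y=0.157026

pitch radius r_p = m·N/2 = 4.998·37/2 = 92.463000
base radius r_b = r_p·cos α = 92.463000·cos 14.567° = 89.490702
roll angle φ = 9.977° = 0.17413150 rad
x = r_b·(cos φ + φ·sin φ) = 89.490702·(0.98487738 + 0.17413150·0.17325284) = 90.837193
y = r_b·(sin φ − φ·cos φ) = 89.490702·(0.17325284 − 0.17413150·0.98487738) = 0.157026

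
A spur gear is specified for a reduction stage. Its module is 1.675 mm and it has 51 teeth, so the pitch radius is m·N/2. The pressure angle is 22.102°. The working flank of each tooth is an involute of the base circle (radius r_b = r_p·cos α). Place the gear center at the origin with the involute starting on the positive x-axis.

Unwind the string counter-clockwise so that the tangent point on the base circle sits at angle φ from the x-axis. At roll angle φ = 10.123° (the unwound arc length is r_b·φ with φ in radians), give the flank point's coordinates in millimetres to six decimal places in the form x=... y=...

x=40.186643 y=0.072525

pitch radius r_p = m·N/2 = 1.675·51/2 = 42.712500
base radius r_b = r_p·cos α = 42.712500·cos 22.102° = 39.573793
roll angle φ = 10.123° = 0.17667968 rad
x = r_b·(cos φ + φ·sin φ) = 39.573793·(0.98443270 + 0.17667968·0.17576192) = 40.186643
y = r_b·(sin φ − φ·cos φ) = 39.573793·(0.17576192 − 0.17667968·0.98443270) = 0.072525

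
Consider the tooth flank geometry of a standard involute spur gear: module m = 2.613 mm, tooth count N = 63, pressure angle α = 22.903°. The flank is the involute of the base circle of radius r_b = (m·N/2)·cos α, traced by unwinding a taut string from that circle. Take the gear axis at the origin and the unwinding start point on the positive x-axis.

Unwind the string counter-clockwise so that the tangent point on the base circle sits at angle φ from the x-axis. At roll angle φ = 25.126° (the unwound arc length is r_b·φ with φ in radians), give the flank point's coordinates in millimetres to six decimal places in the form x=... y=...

pitch radius r_p = m·N/2 = 2.613·63/2 = 82.309500
base radius r_b = r_p·cos α = 82.309500·cos 22.903° = 75.820633
roll angle φ = 25.126° = 0.43853143 rad
x = r_b·(cos φ + φ·sin φ) = 75.820633·(0.90537621 + 0.43853143·0.42461031) = 82.764376
y = r_b·(sin φ − φ·cos φ) = 75.820633·(0.42461031 − 0.43853143·0.90537621) = 2.090708

x=82.764376 y=2.090708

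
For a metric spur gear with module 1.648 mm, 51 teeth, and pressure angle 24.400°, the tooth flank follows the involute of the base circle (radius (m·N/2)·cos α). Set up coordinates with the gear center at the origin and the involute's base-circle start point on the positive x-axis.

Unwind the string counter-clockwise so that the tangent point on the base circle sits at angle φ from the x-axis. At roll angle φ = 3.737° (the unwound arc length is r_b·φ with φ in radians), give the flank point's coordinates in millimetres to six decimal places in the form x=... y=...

x=38.351886 y=0.003538

pitch radius r_p = m·N/2 = 1.648·51/2 = 42.024000
base radius r_b = r_p·cos α = 42.024000·cos 24.400° = 38.270570
roll angle φ = 3.737° = 0.06522295 rad
x = r_b·(cos φ + φ·sin φ) = 38.270570·(0.99787374 + 0.06522295·0.06517672) = 38.351886
y = r_b·(sin φ − φ·cos φ) = 38.270570·(0.06517672 − 0.06522295·0.99787374) = 0.003538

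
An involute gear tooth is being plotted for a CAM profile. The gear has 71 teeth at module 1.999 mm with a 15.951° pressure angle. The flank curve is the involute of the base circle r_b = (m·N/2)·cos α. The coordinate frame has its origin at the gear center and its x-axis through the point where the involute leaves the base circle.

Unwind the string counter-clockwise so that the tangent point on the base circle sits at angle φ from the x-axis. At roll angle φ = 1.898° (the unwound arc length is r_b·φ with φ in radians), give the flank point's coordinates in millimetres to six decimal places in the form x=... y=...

pitch radius r_p = m·N/2 = 1.999·71/2 = 70.964500
base radius r_b = r_p·cos α = 70.964500·cos 15.951° = 68.232159
roll angle φ = 1.898° = 0.03312635 rad
x = r_b·(cos φ + φ·sin φ) = 68.232159·(0.99945137 + 0.03312635·0.03312029) = 68.269586
y = r_b·(sin φ − φ·cos φ) = 68.232159·(0.03312029 − 0.03312635·0.99945137) = 0.000827

x=68.269586 y=0.000827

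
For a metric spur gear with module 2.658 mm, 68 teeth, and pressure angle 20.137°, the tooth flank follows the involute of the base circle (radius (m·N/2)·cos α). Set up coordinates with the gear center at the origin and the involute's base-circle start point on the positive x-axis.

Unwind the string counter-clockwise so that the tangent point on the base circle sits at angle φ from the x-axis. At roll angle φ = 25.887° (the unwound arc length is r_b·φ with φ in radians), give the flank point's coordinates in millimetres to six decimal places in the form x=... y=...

x=93.070987 y=2.555671

pitch radius r_p = m·N/2 = 2.658·68/2 = 90.372000
base radius r_b = r_p·cos α = 90.372000·cos 20.137° = 84.847752
roll angle φ = 25.887° = 0.45181338 rad
x = r_b·(cos φ + φ·sin φ) = 84.847752·(0.89965686 + 0.45181338·0.43659767) = 93.070987
y = r_b·(sin φ − φ·cos φ) = 84.847752·(0.43659767 − 0.45181338·0.89965686) = 2.555671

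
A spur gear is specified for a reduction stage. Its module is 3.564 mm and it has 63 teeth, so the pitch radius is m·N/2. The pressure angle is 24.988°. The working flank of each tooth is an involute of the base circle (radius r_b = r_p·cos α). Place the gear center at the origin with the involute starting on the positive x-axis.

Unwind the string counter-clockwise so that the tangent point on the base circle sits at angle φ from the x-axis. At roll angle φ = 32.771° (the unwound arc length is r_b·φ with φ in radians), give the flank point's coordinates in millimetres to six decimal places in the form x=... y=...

x=117.065243 y=6.141461

pitch radius r_p = m·N/2 = 3.564·63/2 = 112.266000
base radius r_b = r_p·cos α = 112.266000·cos 24.988° = 101.757485
roll angle φ = 32.771° = 0.57196185 rad
x = r_b·(cos φ + φ·sin φ) = 101.757485·(0.84084068 + 0.57196185·0.54128269) = 117.065243
y = r_b·(sin φ − φ·cos φ) = 101.757485·(0.54128269 − 0.57196185·0.84084068) = 6.141461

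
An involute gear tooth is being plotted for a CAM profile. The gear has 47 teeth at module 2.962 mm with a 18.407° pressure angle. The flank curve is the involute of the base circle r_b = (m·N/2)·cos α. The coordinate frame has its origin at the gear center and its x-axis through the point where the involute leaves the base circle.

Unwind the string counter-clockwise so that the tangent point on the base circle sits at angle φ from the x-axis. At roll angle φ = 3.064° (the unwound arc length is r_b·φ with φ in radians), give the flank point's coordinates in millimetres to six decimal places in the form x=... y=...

pitch radius r_p = m·N/2 = 2.962·47/2 = 69.607000
base radius r_b = r_p·cos α = 69.607000·cos 18.407° = 66.045728
roll angle φ = 3.064° = 0.05347689 rad
x = r_b·(cos φ + φ·sin φ) = 66.045728·(0.99857045 + 0.05347689·0.05345140) = 66.140098
y = r_b·(sin φ − φ·cos φ) = 66.045728·(0.05345140 − 0.05347689·0.99857045) = 0.003366

x=66.140098 y=0.003366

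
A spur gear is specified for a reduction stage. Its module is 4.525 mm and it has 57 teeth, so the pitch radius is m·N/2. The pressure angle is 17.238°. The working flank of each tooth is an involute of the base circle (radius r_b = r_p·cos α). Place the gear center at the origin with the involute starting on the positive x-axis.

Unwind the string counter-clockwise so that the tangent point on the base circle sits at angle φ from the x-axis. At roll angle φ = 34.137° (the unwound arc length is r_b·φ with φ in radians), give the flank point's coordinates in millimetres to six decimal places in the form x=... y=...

x=143.129066 y=8.379061

pitch radius r_p = m·N/2 = 4.525·57/2 = 128.962500
base radius r_b = r_p·cos α = 128.962500·cos 17.238° = 123.169766
roll angle φ = 34.137° = 0.59580305 rad
x = r_b·(cos φ + φ·sin φ) = 123.169766·(0.82769812 + 0.59580305·0.56117362) = 143.129066
y = r_b·(sin φ − φ·cos φ) = 123.169766·(0.56117362 − 0.59580305·0.82769812) = 8.379061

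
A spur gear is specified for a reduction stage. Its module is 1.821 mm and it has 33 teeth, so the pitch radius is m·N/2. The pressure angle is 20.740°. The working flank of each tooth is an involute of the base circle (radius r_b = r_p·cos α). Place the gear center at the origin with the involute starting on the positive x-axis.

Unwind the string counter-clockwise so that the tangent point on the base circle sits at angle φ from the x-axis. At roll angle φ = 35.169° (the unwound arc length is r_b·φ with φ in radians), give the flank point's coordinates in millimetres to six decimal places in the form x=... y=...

pitch radius r_p = m·N/2 = 1.821·33/2 = 30.046500
base radius r_b = r_p·cos α = 30.046500·cos 20.740° = 28.099398
roll angle φ = 35.169° = 0.61381484 rad
x = r_b·(cos φ + φ·sin φ) = 28.099398·(0.81745666 + 0.61381484·0.57599011) = 32.904618
y = r_b·(sin φ − φ·cos φ) = 28.099398·(0.57599011 − 0.61381484·0.81745666) = 2.085624

x=32.904618 y=2.085624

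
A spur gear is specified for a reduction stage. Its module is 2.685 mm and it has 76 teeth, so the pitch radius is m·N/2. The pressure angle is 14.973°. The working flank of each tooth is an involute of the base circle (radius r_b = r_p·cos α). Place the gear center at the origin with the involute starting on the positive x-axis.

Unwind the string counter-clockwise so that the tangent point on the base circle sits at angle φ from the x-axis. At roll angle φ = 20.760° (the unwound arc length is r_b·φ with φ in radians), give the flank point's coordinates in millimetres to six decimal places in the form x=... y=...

pitch radius r_p = m·N/2 = 2.685·76/2 = 102.030000
base radius r_b = r_p·cos α = 102.030000·cos 14.973° = 98.565845
roll angle φ = 20.760° = 0.36233035 rad
x = r_b·(cos φ + φ·sin φ) = 98.565845·(0.93507336 + 0.36233035·0.35445424) = 104.825061
y = r_b·(sin φ − φ·cos φ) = 98.565845·(0.35445424 − 0.36233035·0.93507336) = 1.542436

x=104.825061 y=1.542436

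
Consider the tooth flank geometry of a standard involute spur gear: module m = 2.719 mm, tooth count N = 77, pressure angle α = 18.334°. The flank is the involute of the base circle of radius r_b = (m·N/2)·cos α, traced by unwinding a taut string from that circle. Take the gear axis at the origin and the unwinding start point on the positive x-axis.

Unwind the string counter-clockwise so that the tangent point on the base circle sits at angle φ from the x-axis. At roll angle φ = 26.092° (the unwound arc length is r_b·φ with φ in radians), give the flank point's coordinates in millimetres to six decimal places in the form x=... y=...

x=109.143200 y=3.063692

pitch radius r_p = m·N/2 = 2.719·77/2 = 104.681500
base radius r_b = r_p·cos α = 104.681500·cos 18.334° = 99.367761
roll angle φ = 26.092° = 0.45539131 rad
x = r_b·(cos φ + φ·sin φ) = 99.367761·(0.89808899 + 0.45539131·0.43981378) = 109.143200
y = r_b·(sin φ − φ·cos φ) = 99.367761·(0.43981378 − 0.45539131·0.89808899) = 3.063692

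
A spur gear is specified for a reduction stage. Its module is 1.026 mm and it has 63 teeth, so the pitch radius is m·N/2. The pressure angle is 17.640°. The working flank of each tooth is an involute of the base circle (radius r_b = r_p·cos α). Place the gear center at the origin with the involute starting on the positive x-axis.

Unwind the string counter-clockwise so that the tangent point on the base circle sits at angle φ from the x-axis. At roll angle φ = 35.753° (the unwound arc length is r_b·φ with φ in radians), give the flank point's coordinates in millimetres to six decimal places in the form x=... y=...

x=36.224523 y=2.398743

pitch radius r_p = m·N/2 = 1.026·63/2 = 32.319000
base radius r_b = r_p·cos α = 32.319000·cos 17.640° = 30.799339
roll angle φ = 35.753° = 0.62400757 rad
x = r_b·(cos φ + φ·sin φ) = 30.799339·(0.81154339 + 0.62400757·0.58429216) = 36.224523
y = r_b·(sin φ − φ·cos φ) = 30.799339·(0.58429216 − 0.62400757·0.81154339) = 2.398743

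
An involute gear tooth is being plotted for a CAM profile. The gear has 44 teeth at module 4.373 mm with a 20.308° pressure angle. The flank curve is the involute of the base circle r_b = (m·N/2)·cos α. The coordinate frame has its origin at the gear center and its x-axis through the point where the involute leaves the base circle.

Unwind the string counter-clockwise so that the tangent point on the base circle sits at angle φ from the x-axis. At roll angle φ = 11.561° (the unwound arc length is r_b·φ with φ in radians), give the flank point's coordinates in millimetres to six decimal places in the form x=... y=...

x=92.043964 y=0.246070

pitch radius r_p = m·N/2 = 4.373·44/2 = 96.206000
base radius r_b = r_p·cos α = 96.206000·cos 20.308° = 90.225882
roll angle φ = 11.561° = 0.20177751 rad
x = r_b·(cos φ + φ·sin φ) = 90.225882·(0.97971189 + 0.20177751·0.20041110) = 92.043964
y = r_b·(sin φ − φ·cos φ) = 90.225882·(0.20041110 − 0.20177751·0.97971189) = 0.246070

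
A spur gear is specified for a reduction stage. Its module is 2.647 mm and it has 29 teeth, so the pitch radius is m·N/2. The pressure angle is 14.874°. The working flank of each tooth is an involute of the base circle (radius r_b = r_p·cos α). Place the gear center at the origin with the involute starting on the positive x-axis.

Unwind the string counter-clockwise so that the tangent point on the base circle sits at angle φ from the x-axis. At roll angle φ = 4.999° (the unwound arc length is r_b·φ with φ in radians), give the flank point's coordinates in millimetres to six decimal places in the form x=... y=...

pitch radius r_p = m·N/2 = 2.647·29/2 = 38.381500
base radius r_b = r_p·cos α = 38.381500·cos 14.874° = 37.095438
roll angle φ = 4.999° = 0.08724901 rad
x = r_b·(cos φ + φ·sin φ) = 37.095438·(0.99619622 + 0.08724901·0.08713836) = 37.236362
y = r_b·(sin φ − φ·cos φ) = 37.095438·(0.08713836 − 0.08724901·0.99619622) = 0.008206

x=37.236362 y=0.008206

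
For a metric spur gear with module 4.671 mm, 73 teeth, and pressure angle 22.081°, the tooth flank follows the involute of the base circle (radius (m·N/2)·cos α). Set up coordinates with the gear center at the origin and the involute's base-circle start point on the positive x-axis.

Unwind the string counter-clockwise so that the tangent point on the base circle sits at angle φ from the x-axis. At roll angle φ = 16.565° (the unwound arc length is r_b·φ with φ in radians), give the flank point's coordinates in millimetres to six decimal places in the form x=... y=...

x=164.451973 y=1.262033

pitch radius r_p = m·N/2 = 4.671·73/2 = 170.491500
base radius r_b = r_p·cos α = 170.491500·cos 22.081° = 157.986518
roll angle φ = 16.565° = 0.28911379 rad
x = r_b·(cos φ + φ·sin φ) = 157.986518·(0.95849691 + 0.28911379·0.28510291) = 164.451973
y = r_b·(sin φ − φ·cos φ) = 157.986518·(0.28510291 − 0.28911379·0.95849691) = 1.262033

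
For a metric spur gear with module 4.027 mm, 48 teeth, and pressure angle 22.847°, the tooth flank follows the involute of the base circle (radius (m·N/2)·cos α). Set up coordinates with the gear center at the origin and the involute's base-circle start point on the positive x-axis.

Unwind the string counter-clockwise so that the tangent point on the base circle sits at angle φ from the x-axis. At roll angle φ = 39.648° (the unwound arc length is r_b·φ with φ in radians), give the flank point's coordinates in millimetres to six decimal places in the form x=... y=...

pitch radius r_p = m·N/2 = 4.027·48/2 = 96.648000
base radius r_b = r_p·cos α = 96.648000·cos 22.847° = 89.065477
roll angle φ = 39.648° = 0.69198814 rad
x = r_b·(cos φ + φ·sin φ) = 89.065477·(0.76997897 + 0.69198814·0.63806927) = 107.904192
y = r_b·(sin φ − φ·cos φ) = 89.065477·(0.63806927 − 0.69198814·0.76997897) = 9.374405

x=107.904192 y=9.374405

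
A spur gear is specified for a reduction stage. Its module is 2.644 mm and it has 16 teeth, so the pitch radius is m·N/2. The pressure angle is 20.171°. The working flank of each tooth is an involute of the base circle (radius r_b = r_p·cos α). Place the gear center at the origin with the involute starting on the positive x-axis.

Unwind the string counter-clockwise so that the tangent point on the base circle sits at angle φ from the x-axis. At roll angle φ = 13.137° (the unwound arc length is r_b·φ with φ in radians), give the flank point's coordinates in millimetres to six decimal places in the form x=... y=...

pitch radius r_p = m·N/2 = 2.644·16/2 = 21.152000
base radius r_b = r_p·cos α = 21.152000·cos 20.171° = 19.854699
roll angle φ = 13.137° = 0.22928390 rad
x = r_b·(cos φ + φ·sin φ) = 19.854699·(0.97382940 + 0.22928390·0.22728023) = 20.369751
y = r_b·(sin φ − φ·cos φ) = 19.854699·(0.22728023 − 0.22928390·0.97382940) = 0.079356

x=20.369751 y=0.079356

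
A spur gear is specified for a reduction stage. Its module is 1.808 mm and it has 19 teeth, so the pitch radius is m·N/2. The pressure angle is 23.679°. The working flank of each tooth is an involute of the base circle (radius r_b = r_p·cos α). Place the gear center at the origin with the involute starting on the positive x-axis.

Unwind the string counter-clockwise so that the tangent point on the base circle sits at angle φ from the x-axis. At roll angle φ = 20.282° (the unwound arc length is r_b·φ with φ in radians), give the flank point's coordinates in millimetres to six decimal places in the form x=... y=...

x=16.684829 y=0.229678

pitch radius r_p = m·N/2 = 1.808·19/2 = 17.176000
base radius r_b = r_p·cos α = 17.176000·cos 23.679° = 15.729950
roll angle φ = 20.282° = 0.35398768 rad
x = r_b·(cos φ + φ·sin φ) = 15.729950·(0.93799788 + 0.35398768·0.34664099) = 16.684829
y = r_b·(sin φ − φ·cos φ) = 15.729950·(0.34664099 − 0.35398768·0.93799788) = 0.229678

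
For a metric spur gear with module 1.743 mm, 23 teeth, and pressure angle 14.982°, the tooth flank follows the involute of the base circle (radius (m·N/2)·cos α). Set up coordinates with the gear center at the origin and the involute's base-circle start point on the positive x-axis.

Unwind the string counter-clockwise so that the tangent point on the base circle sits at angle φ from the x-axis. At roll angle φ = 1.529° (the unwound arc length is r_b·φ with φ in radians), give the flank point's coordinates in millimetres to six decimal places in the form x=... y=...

x=19.370023 y=0.000123

pitch radius r_p = m·N/2 = 1.743·23/2 = 20.044500
base radius r_b = r_p·cos α = 20.044500·cos 14.982° = 19.363129
roll angle φ = 1.529° = 0.02668608 rad
x = r_b·(cos φ + φ·sin φ) = 19.363129·(0.99964395 + 0.02668608·0.02668292) = 19.370023
y = r_b·(sin φ − φ·cos φ) = 19.363129·(0.02668292 − 0.02668608·0.99964395) = 0.000123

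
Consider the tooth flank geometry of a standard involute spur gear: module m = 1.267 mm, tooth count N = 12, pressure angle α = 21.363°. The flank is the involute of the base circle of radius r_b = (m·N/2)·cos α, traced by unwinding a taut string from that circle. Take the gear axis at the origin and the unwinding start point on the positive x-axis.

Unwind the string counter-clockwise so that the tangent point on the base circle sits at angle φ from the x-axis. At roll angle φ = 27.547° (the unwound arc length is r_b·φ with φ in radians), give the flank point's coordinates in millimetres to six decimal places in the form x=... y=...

x=7.851245 y=0.256256

pitch radius r_p = m·N/2 = 1.267·12/2 = 7.602000
base radius r_b = r_p·cos α = 7.602000·cos 21.363° = 7.079676
roll angle φ = 27.547° = 0.48078585 rad
x = r_b·(cos φ + φ·sin φ) = 7.079676·(0.88663176 + 0.48078585·0.46247608) = 7.851245
y = r_b·(sin φ − φ·cos φ) = 7.079676·(0.46247608 − 0.48078585·0.88663176) = 0.256256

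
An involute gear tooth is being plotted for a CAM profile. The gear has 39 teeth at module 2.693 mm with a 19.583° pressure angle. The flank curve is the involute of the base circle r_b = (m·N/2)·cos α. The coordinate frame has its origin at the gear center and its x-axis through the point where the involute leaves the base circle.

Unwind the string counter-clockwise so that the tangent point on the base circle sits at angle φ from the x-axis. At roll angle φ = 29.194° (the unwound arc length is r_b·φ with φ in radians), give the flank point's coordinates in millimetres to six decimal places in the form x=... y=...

pitch radius r_p = m·N/2 = 2.693·39/2 = 52.513500
base radius r_b = r_p·cos α = 52.513500·cos 19.583° = 49.475959
roll angle φ = 29.194° = 0.50953142 rad
x = r_b·(cos φ + φ·sin φ) = 49.475959·(0.87297316 + 0.50953142·0.48776824) = 55.487605
y = r_b·(sin φ − φ·cos φ) = 49.475959·(0.48776824 − 0.50953142·0.87297316) = 2.125536

x=55.487605 y=2.125536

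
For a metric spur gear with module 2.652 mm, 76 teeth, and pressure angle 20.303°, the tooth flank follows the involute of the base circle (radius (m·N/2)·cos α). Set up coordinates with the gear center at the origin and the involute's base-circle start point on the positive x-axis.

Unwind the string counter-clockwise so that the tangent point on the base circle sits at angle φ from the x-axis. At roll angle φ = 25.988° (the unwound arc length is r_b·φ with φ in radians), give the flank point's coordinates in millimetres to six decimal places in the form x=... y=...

pitch radius r_p = m·N/2 = 2.652·76/2 = 100.776000
base radius r_b = r_p·cos α = 100.776000·cos 20.303° = 94.514864
roll angle φ = 25.988° = 0.45357617 rad
x = r_b·(cos φ + φ·sin φ) = 94.514864·(0.89888584 + 0.45357617·0.43818289) = 103.742838
y = r_b·(sin φ − φ·cos φ) = 94.514864·(0.43818289 − 0.45357617·0.89888584) = 2.879840

x=103.742838 y=2.879840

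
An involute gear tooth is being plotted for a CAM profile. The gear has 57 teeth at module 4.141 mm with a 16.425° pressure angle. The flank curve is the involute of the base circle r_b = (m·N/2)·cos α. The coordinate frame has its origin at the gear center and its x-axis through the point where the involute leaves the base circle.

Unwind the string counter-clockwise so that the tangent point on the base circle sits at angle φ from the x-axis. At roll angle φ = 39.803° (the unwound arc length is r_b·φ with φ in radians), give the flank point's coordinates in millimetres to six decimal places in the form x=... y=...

pitch radius r_p = m·N/2 = 4.141·57/2 = 118.018500
base radius r_b = r_p·cos α = 118.018500·cos 16.425° = 113.202246
roll angle φ = 39.803° = 0.69469340 rad
x = r_b·(cos φ + φ·sin φ) = 113.202246·(0.76825001 + 0.69469340·0.64014993) = 137.309563
y = r_b·(sin φ − φ·cos φ) = 113.202246·(0.64014993 − 0.69469340·0.76825001) = 12.050573

x=137.309563 y=12.050573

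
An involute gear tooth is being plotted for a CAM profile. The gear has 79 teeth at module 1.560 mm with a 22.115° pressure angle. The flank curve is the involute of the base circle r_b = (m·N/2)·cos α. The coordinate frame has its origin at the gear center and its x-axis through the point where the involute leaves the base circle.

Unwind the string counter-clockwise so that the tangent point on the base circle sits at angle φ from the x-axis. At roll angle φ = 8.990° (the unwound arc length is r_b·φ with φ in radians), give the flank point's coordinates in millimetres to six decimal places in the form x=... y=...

pitch radius r_p = m·N/2 = 1.560·79/2 = 61.620000
base radius r_b = r_p·cos α = 61.620000·cos 22.115° = 57.086623
roll angle φ = 8.990° = 0.15690510 rad
x = r_b·(cos φ + φ·sin φ) = 57.086623·(0.98771563 + 0.15690510·0.15626208) = 57.785018
y = r_b·(sin φ − φ·cos φ) = 57.086623·(0.15626208 − 0.15690510·0.98771563) = 0.073325

x=57.785018 y=0.073325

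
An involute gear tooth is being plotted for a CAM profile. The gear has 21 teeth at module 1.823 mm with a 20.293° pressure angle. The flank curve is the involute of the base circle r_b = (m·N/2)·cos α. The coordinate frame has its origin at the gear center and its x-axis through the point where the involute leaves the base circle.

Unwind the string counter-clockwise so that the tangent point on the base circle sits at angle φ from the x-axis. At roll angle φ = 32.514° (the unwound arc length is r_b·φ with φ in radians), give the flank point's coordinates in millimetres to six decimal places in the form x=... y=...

x=20.615578 y=1.058811

pitch radius r_p = m·N/2 = 1.823·21/2 = 19.141500
base radius r_b = r_p·cos α = 19.141500·cos 20.293° = 17.953412
roll angle φ = 32.514° = 0.56747635 rad
x = r_b·(cos φ + φ·sin φ) = 17.953412·(0.84326013 + 0.56747635·0.53750567) = 20.615578
y = r_b·(sin φ − φ·cos φ) = 17.953412·(0.53750567 − 0.56747635·0.84326013) = 1.058811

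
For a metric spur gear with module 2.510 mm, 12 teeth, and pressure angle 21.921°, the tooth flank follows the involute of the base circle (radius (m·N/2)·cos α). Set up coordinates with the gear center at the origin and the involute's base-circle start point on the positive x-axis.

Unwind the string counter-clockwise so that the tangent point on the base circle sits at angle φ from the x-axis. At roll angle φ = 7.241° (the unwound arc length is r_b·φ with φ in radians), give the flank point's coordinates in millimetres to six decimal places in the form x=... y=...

x=14.082281 y=0.009385

pitch radius r_p = m·N/2 = 2.510·12/2 = 15.060000
base radius r_b = r_p·cos α = 15.060000·cos 21.921° = 13.971154
roll angle φ = 7.241° = 0.12637929 rad
x = r_b·(cos φ + φ·sin φ) = 13.971154·(0.99202476 + 0.12637929·0.12604314) = 14.082281
y = r_b·(sin φ − φ·cos φ) = 13.971154·(0.12604314 − 0.12637929·0.99202476) = 0.009385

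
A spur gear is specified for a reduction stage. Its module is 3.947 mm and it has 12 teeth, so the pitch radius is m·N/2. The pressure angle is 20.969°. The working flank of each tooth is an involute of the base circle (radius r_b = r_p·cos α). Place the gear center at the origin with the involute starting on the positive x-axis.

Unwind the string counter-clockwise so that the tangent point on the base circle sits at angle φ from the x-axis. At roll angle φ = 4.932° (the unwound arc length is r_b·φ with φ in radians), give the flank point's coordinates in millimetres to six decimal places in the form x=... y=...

pitch radius r_p = m·N/2 = 3.947·12/2 = 23.682000
base radius r_b = r_p·cos α = 23.682000·cos 20.969° = 22.113640
roll angle φ = 4.932° = 0.08607964 rad
x = r_b·(cos φ + φ·sin φ) = 22.113640·(0.99629743 + 0.08607964·0.08597337) = 22.195416
y = r_b·(sin φ − φ·cos φ) = 22.113640·(0.08597337 − 0.08607964·0.99629743) = 0.004698

x=22.195416 y=0.004698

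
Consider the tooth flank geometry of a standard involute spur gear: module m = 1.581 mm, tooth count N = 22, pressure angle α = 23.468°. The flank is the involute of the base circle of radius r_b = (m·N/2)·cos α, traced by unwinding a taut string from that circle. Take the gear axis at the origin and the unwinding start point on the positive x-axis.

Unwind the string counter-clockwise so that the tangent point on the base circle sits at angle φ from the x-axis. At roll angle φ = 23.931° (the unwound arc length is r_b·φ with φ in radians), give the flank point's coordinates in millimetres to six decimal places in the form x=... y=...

pitch radius r_p = m·N/2 = 1.581·22/2 = 17.391000
base radius r_b = r_p·cos α = 17.391000·cos 23.468° = 15.952462
roll angle φ = 23.931° = 0.41767474 rad
x = r_b·(cos φ + φ·sin φ) = 15.952462·(0.91403462 + 0.41767474·0.40563619) = 17.283833
y = r_b·(sin φ − φ·cos φ) = 15.952462·(0.40563619 − 0.41767474·0.91403462) = 0.380738

x=17.283833 y=0.380738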